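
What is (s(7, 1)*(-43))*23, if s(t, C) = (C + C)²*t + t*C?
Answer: -34615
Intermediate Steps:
s(t, C) = C*t + 4*t*C² (s(t, C) = (2*C)²*t + C*t = (4*C²)*t + C*t = 4*t*C² + C*t = C*t + 4*t*C²)
(s(7, 1)*(-43))*23 = ((1*7*(1 + 4*1))*(-43))*23 = ((1*7*(1 + 4))*(-43))*23 = ((1*7*5)*(-43))*23 = (35*(-43))*23 = -1505*23 = -34615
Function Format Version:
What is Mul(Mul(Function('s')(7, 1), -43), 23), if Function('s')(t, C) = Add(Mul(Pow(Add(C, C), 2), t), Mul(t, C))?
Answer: -34615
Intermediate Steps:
Function('s')(t, C) = Add(Mul(C, t), Mul(4, t, Pow(C, 2))) (Function('s')(t, C) = Add(Mul(Pow(Mul(2, C), 2), t), Mul(C, t)) = Add(Mul(Mul(4, Pow(C, 2)), t), Mul(C, t)) = Add(Mul(4, t, Pow(C, 2)), Mul(C, t)) = Add(Mul(C, t), Mul(4, t, Pow(C, 2))))
Mul(Mul(Function('s')(7, 1), -43), 23) = Mul(Mul(Mul(1, 7, Add(1, Mul(4, 1))), -43), 23) = Mul(Mul(Mul(1, 7, Add(1, 4)), -43), 23) = Mul(Mul(Mul(1, 7, 5), -43), 23) = Mul(Mul(35, -43), 23) = Mul(-1505, 23) = -34615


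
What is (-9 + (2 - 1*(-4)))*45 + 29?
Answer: -106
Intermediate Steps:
(-9 + (2 - 1*(-4)))*45 + 29 = (-9 + (2 + 4))*45 + 29 = (-9 + 6)*45 + 29 = -3*45 + 29 = -135 + 29 = -106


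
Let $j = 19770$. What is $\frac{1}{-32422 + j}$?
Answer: $- \frac{1}{12652} \approx -7.9039 \cdot 10^{-5}$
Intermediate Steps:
$\frac{1}{-32422 + j} = \frac{1}{-32422 + 19770} = \frac{1}{-12652} = - \frac{1}{12652}$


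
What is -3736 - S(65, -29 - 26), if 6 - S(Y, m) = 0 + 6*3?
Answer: -3724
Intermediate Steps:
S(Y, m) = -12 (S(Y, m) = 6 - (0 + 6*3) = 6 - (0 + 18) = 6 - 1*18 = 6 - 18 = -12)
-3736 - S(65, -29 - 26) = -3736 - 1*(-12) = -3736 + 12 = -3724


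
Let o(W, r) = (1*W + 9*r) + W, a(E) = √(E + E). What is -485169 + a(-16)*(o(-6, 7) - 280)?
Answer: -485169 - 916*I*√2 ≈ -4.8517e+5 - 1295.4*I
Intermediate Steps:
a(E) = √2*√E (a(E) = √(2*E) = √2*√E)
o(W, r) = 2*W + 9*r (o(W, r) = (W + 9*r) + W = 2*W + 9*r)
-485169 + a(-16)*(o(-6, 7) - 280) = -485169 + (√2*√(-16))*((2*(-6) + 9*7) - 280) = -485169 + (√2*(4*I))*((-12 + 63) - 280) = -485169 + (4*I*√2)*(51 - 280) = -485169 + (4*I*√2)*(-229) = -485169 - 916*I*√2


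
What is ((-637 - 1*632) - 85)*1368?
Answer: -1852272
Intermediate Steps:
((-637 - 1*632) - 85)*1368 = ((-637 - 632) - 85)*1368 = (-1269 - 85)*1368 = -1354*1368 = -1852272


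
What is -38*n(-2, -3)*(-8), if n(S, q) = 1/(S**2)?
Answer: 76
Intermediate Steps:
n(S, q) = S**(-2)
-38*n(-2, -3)*(-8) = -38/(-2)**2*(-8) = -38*1/4*(-8) = -19/2*(-8) = 76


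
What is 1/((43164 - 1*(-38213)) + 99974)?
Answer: 1/181351 ≈ 5.5142e-6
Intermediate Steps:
1/((43164 - 1*(-38213)) + 99974) = 1/((43164 + 38213) + 99974) = 1/(81377 + 99974) = 1/181351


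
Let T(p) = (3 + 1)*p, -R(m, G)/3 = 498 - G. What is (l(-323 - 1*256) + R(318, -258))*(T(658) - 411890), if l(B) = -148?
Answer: 988767328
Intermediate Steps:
R(m, G) = -1494 + 3*G (R(m, G) = -3*(498 - G) = -1494 + 3*G)
T(p) = 4*p
(l(-323 - 1*256) + R(318, -258))*(T(658) - 411890) = (-148 + (-1494 + 3*(-258)))*(4*658 - 411890) = (-148 + (-1494 - 774))*(2632 - 411890) = (-148 - 2268)*(-409258) = -2416*(-409258) = 988767328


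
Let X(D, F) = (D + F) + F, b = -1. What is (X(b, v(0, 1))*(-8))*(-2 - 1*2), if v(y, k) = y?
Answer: -32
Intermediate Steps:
X(D, F) = D + 2*F
(X(b, v(0, 1))*(-8))*(-2 - 1*2) = ((-1 + 2*0)*(-8))*(-2 - 1*2) = ((-1 + 0)*(-8))*(-2 - 2) = -1*(-8)*(-4) = 8*(-4) = -32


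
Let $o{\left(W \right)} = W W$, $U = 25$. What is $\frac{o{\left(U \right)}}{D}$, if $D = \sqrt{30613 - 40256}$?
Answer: $- \frac{625 i \sqrt{9643}}{9643} \approx - 6.3646 i$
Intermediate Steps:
$o{\left(W \right)} = W^{2}$
$D = i \sqrt{9643}$ ($D = \sqrt{-9643} = i \sqrt{9643} \approx 98.199 i$)
$\frac{o{\left(U \right)}}{D} = \frac{25^{2}}{i \sqrt{9643}} = 625 \left(- \frac{i \sqrt{9643}}{9643}\right) = - \frac{625 i \sqrt{9643}}{9643}$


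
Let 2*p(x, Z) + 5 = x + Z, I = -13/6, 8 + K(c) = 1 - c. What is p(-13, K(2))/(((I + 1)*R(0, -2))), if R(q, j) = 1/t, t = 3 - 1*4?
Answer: -81/7 ≈ -11.571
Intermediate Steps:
K(c) = -7 - c (K(c) = -8 + (1 - c) = -7 - c)
I = -13/6 (I = -13*1/6 = -13/6 ≈ -2.1667)
t = -1 (t = 3 - 4 = -1)
R(q, j) = -1 (R(q, j) = 1/(-1) = -1)
p(x, Z) = -5/2 + Z/2 + x/2 (p(x, Z) = -5/2 + (x + Z)/2 = -5/2 + (Z + x)/2 = -5/2 + (Z/2 + x/2) = -5/2 + Z/2 + x/2)
p(-13, K(2))/(((I + 1)*R(0, -2))) = (-5/2 + (-7 - 1*2)/2 + (1/2)*(-13))/(((-13/6 + 1)*(-1))) = (-5/2 + (-7 - 2)/2 - 13/2)/((-7/6*(-1))) = (-5/2 + (1/2)*(-9) - 13/2)/(7/6) = (-5/2 - 9/2 - 13/2)*(6/7) = -27/2*6/7 = -81/7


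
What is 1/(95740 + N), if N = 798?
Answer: 1/96538 ≈ 1.0359e-5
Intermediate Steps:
1/(95740 + N) = 1/(95740 + 798) = 1/96538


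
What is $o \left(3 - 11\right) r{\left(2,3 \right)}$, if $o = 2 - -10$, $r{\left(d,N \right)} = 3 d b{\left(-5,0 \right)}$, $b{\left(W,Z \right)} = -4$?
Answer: $2304$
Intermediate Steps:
$r{\left(d,N \right)} = - 12 d$ ($r{\left(d,N \right)} = 3 d \left(-4\right) = - 12 d$)
$o = 12$ ($o = 2 + 10 = 12$)
$o \left(3 - 11\right) r{\left(2,3 \right)} = 12 \left(3 - 11\right) \left(\left(-12\right) 2\right) = 12 \left(-8\right) \left(-24\right) = \left(-96\right) \left(-24\right) = 2304$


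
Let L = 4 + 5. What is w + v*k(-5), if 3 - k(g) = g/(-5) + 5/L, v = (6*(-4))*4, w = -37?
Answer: -527/3 ≈ -175.67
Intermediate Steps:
L = 9
v = -96 (v = -24*4 = -96)
k(g) = 22/9 + g/5 (k(g) = 3 - (g/(-5) + 5/9) = 3 - (g*(-1/5) + 5*(1/9)) = 3 - (-g/5 + 5/9) = 3 - (5/9 - g/5) = 3 + (-5/9 + g/5) = 22/9 + g/5)
w + v*k(-5) = -37 - 96*(22/9 + (1/5)*(-5)) = -37 - 96*(22/9 - 1) = -37 - 96*13/9 = -37 - 416/3 = -527/3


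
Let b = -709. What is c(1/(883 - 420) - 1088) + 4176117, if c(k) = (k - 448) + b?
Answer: 1932502737/463 ≈ 4.1739e+6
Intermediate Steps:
c(k) = -1157 + k (c(k) = (k - 448) - 709 = (-448 + k) - 709 = -1157 + k)
c(1/(883 - 420) - 1088) + 4176117 = (-1157 + (1/(883 - 420) - 1088)) + 4176117 = (-1157 + (1/463 - 1088)) + 4176117 = (-1157 - 503743/463) + 4176117 = -1039434/463 + 4176117 = 1932502737/463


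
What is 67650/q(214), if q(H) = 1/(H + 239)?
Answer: 30645450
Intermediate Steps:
q(H) = 1/(239 + H)
67650/q(214) = 67650/(1/(239 + 214)) = 67650/(1/453) = 67650*453 = 30645450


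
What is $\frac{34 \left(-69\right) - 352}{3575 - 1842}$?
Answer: $- \frac{2698}{1733} \approx -1.5568$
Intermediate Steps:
$\frac{34 \left(-69\right) - 352}{3575 - 1842} = \frac{-2346 - 352}{1733} = \left(-2698\right) \frac{1}{1733} = - \frac{2698}{1733}$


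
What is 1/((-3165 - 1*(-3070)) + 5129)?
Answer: 1/5034 ≈ 0.00019865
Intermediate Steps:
1/((-3165 - 1*(-3070)) + 5129) = 1/((-3165 + 3070) + 5129) = 1/(-95 + 5129) = 1/5034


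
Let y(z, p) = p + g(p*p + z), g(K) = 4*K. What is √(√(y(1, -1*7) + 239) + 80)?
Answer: 2*√(20 + 3*√3) ≈ 10.039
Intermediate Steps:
y(z, p) = p + 4*z + 4*p² (y(z, p) = p + 4*(p*p + z) = p + 4*(p² + z) = p + 4*(z + p²) = p + (4*z + 4*p²) = p + 4*z + 4*p²)
√(√(y(1, -1*7) + 239) + 80) = √(√((-1*7 + 4*1 + 4*(-1*7)²) + 239) + 80) = √(√((-7 + 4 + 4*(-7)²) + 239) + 80) = √(√((-7 + 4 + 4*49) + 239) + 80) = √(√((-7 + 4 + 196) + 239) + 80) = √(√(193 + 239) + 80) = √(√432 + 80) = √(12*√3 + 80) = √(80 + 12*√3)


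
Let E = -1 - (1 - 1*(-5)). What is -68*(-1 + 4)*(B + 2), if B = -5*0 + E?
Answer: 1020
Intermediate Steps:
E = -7 (E = -1 - (1 + 5) = -1 - 1*6 = -1 - 6 = -7)
B = -7 (B = -5*0 - 7 = 0 - 7 = -7)
-68*(-1 + 4)*(B + 2) = -68*(-1 + 4)*(-7 + 2) = -204*(-5) = -68*(-15) = 1020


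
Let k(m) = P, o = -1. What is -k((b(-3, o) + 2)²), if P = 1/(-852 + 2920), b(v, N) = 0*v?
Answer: -1/2068 ≈ -0.00048356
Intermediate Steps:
b(v, N) = 0
P = 1/2068 ≈ 0.00048356
k(m) = 1/2068
-k((b(-3, o) + 2)²) = -1*1/2068 = -1/2068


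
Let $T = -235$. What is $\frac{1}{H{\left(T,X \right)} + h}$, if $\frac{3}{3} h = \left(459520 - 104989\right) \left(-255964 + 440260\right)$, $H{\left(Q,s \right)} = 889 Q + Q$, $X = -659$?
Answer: $\frac{1}{65338436026} \approx 1.5305 \cdot 10^{-11}$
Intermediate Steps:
$H{\left(Q,s \right)} = 890 Q$
$h = 65338645176$ ($h = \left(459520 - 104989\right) \left(-255964 + 440260\right) = 354531 \cdot 184296 = 65338645176$)
$\frac{1}{H{\left(T,X \right)} + h} = \frac{1}{890 \left(-235\right) + 65338645176} = \frac{1}{-209150 + 65338645176} = \frac{1}{65338436026}$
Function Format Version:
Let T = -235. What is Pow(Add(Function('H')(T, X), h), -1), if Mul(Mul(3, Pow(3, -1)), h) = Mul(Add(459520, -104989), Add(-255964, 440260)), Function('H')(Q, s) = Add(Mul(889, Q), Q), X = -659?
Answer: Rational(1, 65338436026) ≈ 1.5305e-11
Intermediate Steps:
Function('H')(Q, s) = Mul(890, Q)
h = 65338645176 (h = Mul(Add(459520, -104989), Add(-255964, 440260)) = Mul(354531, 184296) = 65338645176)
Pow(Add(Function('H')(T, X), h), -1) = Pow(Add(Mul(890, -235), 65338645176), -1) = Pow(Add(-209150, 65338645176), -1) = Pow(65338436026, -1) = Rational(1, 65338436026)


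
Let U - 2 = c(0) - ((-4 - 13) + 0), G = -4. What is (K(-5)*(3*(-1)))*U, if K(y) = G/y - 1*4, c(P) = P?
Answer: 912/5 ≈ 182.40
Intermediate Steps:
K(y) = -4 - 4/y (K(y) = -4/y - 1*4 = -4/y - 4 = -4 - 4/y)
U = 19 (U = 2 + (0 - ((-4 - 13) + 0)) = 2 + (0 - (-17 + 0)) = 2 + (0 - 1*(-17)) = 2 + (0 + 17) = 2 + 17 = 19)
(K(-5)*(3*(-1)))*U = ((-4 - 4/(-5))*(3*(-1)))*19 = ((-4 - 4*(-⅕))*(-3))*19 = ((-4 + ⅘)*(-3))*19 = -16/5*(-3)*19 = (48/5)*19 = 912/5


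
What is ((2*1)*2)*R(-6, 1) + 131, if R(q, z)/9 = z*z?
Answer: 167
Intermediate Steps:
R(q, z) = 9*z² (R(q, z) = 9*(z*z) = 9*z²)
((2*1)*2)*R(-6, 1) + 131 = ((2*1)*2)*(9*1²) + 131 = (2*2)*(9*1) + 131 = 4*9 + 131 = 36 + 131 = 167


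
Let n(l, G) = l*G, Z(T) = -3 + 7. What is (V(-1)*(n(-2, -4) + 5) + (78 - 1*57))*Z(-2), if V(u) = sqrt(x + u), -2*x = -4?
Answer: 136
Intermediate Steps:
x = 2 (x = -1/2*(-4) = 2)
Z(T) = 4
V(u) = sqrt(2 + u)
n(l, G) = G*l
(V(-1)*(n(-2, -4) + 5) + (78 - 1*57))*Z(-2) = (sqrt(2 - 1)*(-4*(-2) + 5) + (78 - 1*57))*4 = (sqrt(1)*(8 + 5) + (78 - 57))*4 = (1*13 + 21)*4 = (13 + 21)*4 = 34*4 = 136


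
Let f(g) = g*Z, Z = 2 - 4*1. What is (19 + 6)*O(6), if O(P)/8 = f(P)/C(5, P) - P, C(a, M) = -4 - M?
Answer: -960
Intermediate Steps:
Z = -2 (Z = 2 - 4 = -2)
f(g) = -2*g (f(g) = g*(-2) = -2*g)
O(P) = -8*P - 16*P/(-4 - P) (O(P) = 8*((-2*P)/(-4 - P) - P) = 8*(-2*P/(-4 - P) - P) = 8*(-P - 2*P/(-4 - P)) = -8*P - 16*P/(-4 - P))
(19 + 6)*O(6) = (19 + 6)*(8*6*(-2 - 1*6)/(4 + 6)) = 25*(8*6*(-2 - 6)/10) = 25*(8*6*(⅒)*(-8)) = 25*(-192/5) = -960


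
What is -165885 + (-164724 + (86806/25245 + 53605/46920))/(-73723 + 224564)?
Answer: -116231161294446521/700668512280 ≈ -1.6589e+5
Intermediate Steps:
-165885 + (-164724 + (86806/25245 + 53605/46920))/(-73723 + 224564) = -165885 + (-164724 + (86806*(1/25245) + 53605*(1/46920)))/150841 = -165885 + (-164724 + (86806/25245 + 10721/9384))*(1/150841) = -165885 + (-164724 + 21279199/4645080)*(1/150841) = -165885 - 765134878721/4645080*1/150841 = -165885 - 765134878721/700668512280 = -116231161294446521/700668512280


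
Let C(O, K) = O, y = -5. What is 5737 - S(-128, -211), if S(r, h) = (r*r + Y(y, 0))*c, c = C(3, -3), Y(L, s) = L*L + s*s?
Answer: -43490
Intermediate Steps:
Y(L, s) = L² + s²
c = 3
S(r, h) = 75 + 3*r² (S(r, h) = (r*r + ((-5)² + 0²))*3 = (r² + (25 + 0))*3 = (r² + 25)*3 = (25 + r²)*3 = 75 + 3*r²)
5737 - S(-128, -211) = 5737 - (75 + 3*(-128)²) = 5737 - (75 + 3*16384) = 5737 - (75 + 49152) = 5737 - 1*49227 = 5737 - 49227 = -43490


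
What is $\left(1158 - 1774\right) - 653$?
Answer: $-1269$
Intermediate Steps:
$\left(1158 - 1774\right) - 653 = -616 - 653 = -1269$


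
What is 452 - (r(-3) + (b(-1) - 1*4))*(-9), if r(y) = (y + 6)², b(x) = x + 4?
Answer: 524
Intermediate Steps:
b(x) = 4 + x
r(y) = (6 + y)²
452 - (r(-3) + (b(-1) - 1*4))*(-9) = 452 - ((6 - 3)² + ((4 - 1) - 1*4))*(-9) = 452 - (3² + (3 - 4))*(-9) = 452 - (9 - 1)*(-9) = 452 - 8*(-9) = 452 - 1*(-72) = 452 + 72 = 524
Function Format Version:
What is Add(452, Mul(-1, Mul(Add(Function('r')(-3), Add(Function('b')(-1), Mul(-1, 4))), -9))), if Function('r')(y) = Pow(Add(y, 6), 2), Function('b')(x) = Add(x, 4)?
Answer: 524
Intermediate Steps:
Function('b')(x) = Add(4, x)
Function('r')(y) = Pow(Add(6, y), 2)
Add(452, Mul(-1, Mul(Add(Function('r')(-3), Add(Function('b')(-1), Mul(-1, 4))), -9))) = Add(452, Mul(-1, Mul(Add(Pow(Add(6, -3), 2), Add(Add(4, -1), Mul(-1, 4))), -9))) = Add(452, Mul(-1, Mul(Add(Pow(3, 2), Add(3, -4)), -9))) = Add(452, Mul(-1, Mul(Add(9, -1), -9))) = Add(452, Mul(-1, Mul(8, -9))) = Add(452, Mul(-1, -72)) = Add(452, 72) = 524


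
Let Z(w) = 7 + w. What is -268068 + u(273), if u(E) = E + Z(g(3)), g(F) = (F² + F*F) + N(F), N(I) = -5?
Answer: -267775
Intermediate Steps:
g(F) = -5 + 2*F² (g(F) = (F² + F*F) - 5 = (F² + F²) - 5 = 2*F² - 5 = -5 + 2*F²)
u(E) = 20 + E (u(E) = E + (7 + (-5 + 2*3²)) = E + (7 + (-5 + 2*9)) = E + (7 + (-5 + 18)) = E + (7 + 13) = E + 20 = 20 + E)
-268068 + u(273) = -268068 + (20 + 273) = -268068 + 293 = -267775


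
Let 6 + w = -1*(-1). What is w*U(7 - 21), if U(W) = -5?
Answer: 25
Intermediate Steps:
w = -5 (w = -6 - 1*(-1) = -6 + 1 = -5)
w*U(7 - 21) = -5*(-5) = 25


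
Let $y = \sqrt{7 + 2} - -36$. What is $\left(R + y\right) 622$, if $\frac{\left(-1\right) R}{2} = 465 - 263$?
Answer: $-227030$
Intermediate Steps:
$R = -404$ ($R = - 2 \left(465 - 263\right) = \left(-2\right) 202 = -404$)
$y = 39$ ($y = \sqrt{9} + 36 = 3 + 36 = 39$)
$\left(R + y\right) 622 = \left(-404 + 39\right) 622 = \left(-365\right) 622 = -227030$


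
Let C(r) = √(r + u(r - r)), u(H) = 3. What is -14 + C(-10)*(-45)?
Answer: -14 - 45*I*√7 ≈ -14.0 - 119.06*I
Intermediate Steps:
C(r) = √(3 + r) (C(r) = √(r + 3) = √(3 + r))
-14 + C(-10)*(-45) = -14 + √(3 - 10)*(-45) = -14 + √(-7)*(-45) = -14 + (I*√7)*(-45) = -14 - 45*I*√7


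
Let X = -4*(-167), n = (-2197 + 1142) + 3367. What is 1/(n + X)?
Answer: 1/2980 ≈ 0.00033557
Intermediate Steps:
n = 2312 (n = -1055 + 3367 = 2312)
X = 668
1/(n + X) = 1/(2312 + 668) = 1/2980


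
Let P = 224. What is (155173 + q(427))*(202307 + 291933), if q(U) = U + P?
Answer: 77014453760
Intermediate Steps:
q(U) = 224 + U (q(U) = U + 224 = 224 + U)
(155173 + q(427))*(202307 + 291933) = (155173 + (224 + 427))*(202307 + 291933) = (155173 + 651)*494240 = 155824*494240 = 77014453760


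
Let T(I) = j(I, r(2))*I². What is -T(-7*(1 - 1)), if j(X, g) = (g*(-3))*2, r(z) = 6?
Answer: 0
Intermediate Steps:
j(X, g) = -6*g (j(X, g) = -3*g*2 = -6*g)
T(I) = -36*I² (T(I) = (-6*6)*I² = -36*I²)
-T(-7*(1 - 1)) = -(-36)*(-7*(1 - 1))² = -(-36)*(-7*0)² = -(-36)*0² = -(-36)*0 = -1*0 = 0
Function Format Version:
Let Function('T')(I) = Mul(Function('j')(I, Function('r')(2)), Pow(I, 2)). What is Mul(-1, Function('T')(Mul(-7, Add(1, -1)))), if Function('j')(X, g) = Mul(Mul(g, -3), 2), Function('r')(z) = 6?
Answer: 0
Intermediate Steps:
Function('j')(X, g) = Mul(-6, g) (Function('j')(X, g) = Mul(Mul(-3, g), 2) = Mul(-6, g))
Function('T')(I) = Mul(-36, Pow(I, 2)) (Function('T')(I) = Mul(Mul(-6, 6), Pow(I, 2)) = Mul(-36, Pow(I, 2)))
Mul(-1, Function('T')(Mul(-7, Add(1, -1)))) = Mul(-1, Mul(-36, Pow(Mul(-7, Add(1, -1)), 2))) = Mul(-1, Mul(-36, Pow(Mul(-7, 0), 2))) = Mul(-1, Mul(-36, Pow(0, 2))) = Mul(-1, Mul(-36, 0)) = Mul(-1, 0) = 0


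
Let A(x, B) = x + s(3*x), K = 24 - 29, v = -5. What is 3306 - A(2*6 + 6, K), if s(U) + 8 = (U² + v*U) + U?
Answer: 596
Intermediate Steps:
s(U) = -8 + U² - 4*U (s(U) = -8 + ((U² - 5*U) + U) = -8 + (U² - 4*U) = -8 + U² - 4*U)
K = -5
A(x, B) = -8 - 11*x + 9*x² (A(x, B) = x + (-8 + (3*x)² - 12*x) = x + (-8 + 9*x² - 12*x) = x + (-8 - 12*x + 9*x²) = -8 - 11*x + 9*x²)
3306 - A(2*6 + 6, K) = 3306 - (-8 - 11*(2*6 + 6) + 9*(2*6 + 6)²) = 3306 - (-8 - 11*(12 + 6) + 9*(12 + 6)²) = 3306 - (-8 - 11*18 + 9*18²) = 3306 - (-8 - 198 + 9*324) = 3306 - (-8 - 198 + 2916) = 3306 - 1*2710 = 3306 - 2710 = 596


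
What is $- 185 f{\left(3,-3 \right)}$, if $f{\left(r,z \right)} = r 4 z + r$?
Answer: $6105$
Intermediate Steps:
$f{\left(r,z \right)} = r + 4 r z$ ($f{\left(r,z \right)} = 4 r z + r = r + 4 r z$)
$- 185 f{\left(3,-3 \right)} = - 185 \cdot 3 \left(1 + 4 \left(-3\right)\right) = - 185 \cdot 3 \left(1 - 12\right) = - 185 \cdot 3 \left(-11\right) = \left(-185\right) \left(-33\right) = 6105$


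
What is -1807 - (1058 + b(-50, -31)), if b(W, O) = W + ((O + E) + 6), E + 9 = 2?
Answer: -2783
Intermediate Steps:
E = -7 (E = -9 + 2 = -7)
b(W, O) = -1 + O + W (b(W, O) = W + ((O - 7) + 6) = W + ((-7 + O) + 6) = W + (-1 + O) = -1 + O + W)
-1807 - (1058 + b(-50, -31)) = -1807 - (1058 + (-1 - 31 - 50)) = -1807 - (1058 - 82) = -1807 - 1*976 = -1807 - 976 = -2783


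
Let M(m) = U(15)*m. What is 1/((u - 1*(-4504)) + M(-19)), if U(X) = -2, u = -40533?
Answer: -1/35991 ≈ -2.7785e-5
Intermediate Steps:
M(m) = -2*m
1/((u - 1*(-4504)) + M(-19)) = 1/((-40533 - 1*(-4504)) - 2*(-19)) = 1/((-40533 + 4504) + 38) = 1/(-36029 + 38) = 1/(-35991) = -1/35991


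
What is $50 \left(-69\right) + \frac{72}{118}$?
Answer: $- \frac{203514}{59} \approx -3449.4$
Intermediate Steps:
$50 \left(-69\right) + \frac{72}{118} = -3450 + 72 \cdot \frac{1}{118} = -3450 + \frac{36}{59} = - \frac{203514}{59}$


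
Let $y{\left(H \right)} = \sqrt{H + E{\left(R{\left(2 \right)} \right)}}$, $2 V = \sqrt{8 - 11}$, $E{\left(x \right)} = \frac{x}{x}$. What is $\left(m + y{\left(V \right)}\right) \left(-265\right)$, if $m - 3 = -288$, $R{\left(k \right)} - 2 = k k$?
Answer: $75525 - \frac{265 \sqrt{4 + 2 i \sqrt{3}}}{2} \approx 75239.0 - 106.48 i$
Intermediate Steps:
$R{\left(k \right)} = 2 + k^{2}$ ($R{\left(k \right)} = 2 + k k = 2 + k^{2}$)
$E{\left(x \right)} = 1$
$V = \frac{i \sqrt{3}}{2}$ ($V = \frac{\sqrt{8 - 11}}{2} = \frac{\sqrt{-3}}{2} = \frac{i \sqrt{3}}{2} \approx 0.86602 i$)
$m = -285$ ($m = 3 - 288 = -285$)
$y{\left(H \right)} = \sqrt{1 + H}$ ($y{\left(H \right)} = \sqrt{H + 1} = \sqrt{1 + H}$)
$\left(m + y{\left(V \right)}\right) \left(-265\right) = \left(-285 + \sqrt{1 + \frac{i \sqrt{3}}{2}}\right) \left(-265\right) = 75525 - 265 \sqrt{1 + \frac{i \sqrt{3}}{2}}$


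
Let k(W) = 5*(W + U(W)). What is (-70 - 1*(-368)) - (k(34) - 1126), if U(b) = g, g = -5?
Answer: 1279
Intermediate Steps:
U(b) = -5
k(W) = -25 + 5*W (k(W) = 5*(W - 5) = 5*(-5 + W) = -25 + 5*W)
(-70 - 1*(-368)) - (k(34) - 1126) = (-70 - 1*(-368)) - ((-25 + 5*34) - 1126) = (-70 + 368) - ((-25 + 170) - 1126) = 298 - (145 - 1126) = 298 - 1*(-981) = 298 + 981 = 1279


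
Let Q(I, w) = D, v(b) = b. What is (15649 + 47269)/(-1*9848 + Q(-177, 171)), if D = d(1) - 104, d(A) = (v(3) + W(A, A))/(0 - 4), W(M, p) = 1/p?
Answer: -62918/9953 ≈ -6.3215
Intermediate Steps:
W(M, p) = 1/p
d(A) = -3/4 - 1/(4*A) (d(A) = (3 + 1/A)/(0 - 4) = (3 + 1/A)/(-4) = (3 + 1/A)*(-1/4) = -3/4 - 1/(4*A))
D = -105 (D = (1/4)*(-1 - 3*1)/1 - 104 = (1/4)*1*(-1 - 3) - 104 = (1/4)*1*(-4) - 104 = -1 - 104 = -105)
Q(I, w) = -105
(15649 + 47269)/(-1*9848 + Q(-177, 171)) = (15649 + 47269)/(-1*9848 - 105) = 62918/(-9848 - 105) = 62918/(-9953) = 62918*(-1/9953) = -62918/9953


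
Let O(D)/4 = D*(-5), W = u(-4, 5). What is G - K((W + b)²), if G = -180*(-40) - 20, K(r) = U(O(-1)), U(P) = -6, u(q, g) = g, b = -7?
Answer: 7186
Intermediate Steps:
W = 5
O(D) = -20*D (O(D) = 4*(D*(-5)) = 4*(-5*D) = -20*D)
K(r) = -6
G = 7180 (G = 7200 - 20 = 7180)
G - K((W + b)²) = 7180 - 1*(-6) = 7180 + 6 = 7186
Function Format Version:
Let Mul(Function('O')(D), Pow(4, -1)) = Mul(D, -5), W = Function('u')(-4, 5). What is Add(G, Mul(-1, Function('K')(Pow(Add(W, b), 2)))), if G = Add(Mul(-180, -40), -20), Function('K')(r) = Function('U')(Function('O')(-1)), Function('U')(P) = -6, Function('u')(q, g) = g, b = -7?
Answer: 7186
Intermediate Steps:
W = 5
Function('O')(D) = Mul(-20, D) (Function('O')(D) = Mul(4, Mul(D, -5)) = Mul(4, Mul(-5, D)) = Mul(-20, D))
Function('K')(r) = -6
G = 7180 (G = Add(7200, -20) = 7180)
Add(G, Mul(-1, Function('K')(Pow(Add(W, b), 2)))) = Add(7180, Mul(-1, -6)) = Add(7180, 6) = 7186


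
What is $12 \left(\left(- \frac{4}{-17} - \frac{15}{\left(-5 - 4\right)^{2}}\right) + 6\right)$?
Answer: $\frac{11108}{153} \approx 72.601$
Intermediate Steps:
$12 \left(\left(- \frac{4}{-17} - \frac{15}{\left(-5 - 4\right)^{2}}\right) + 6\right) = 12 \left(\left(\left(-4\right) \left(- \frac{1}{17}\right) - \frac{15}{\left(-9\right)^{2}}\right) + 6\right) = 12 \left(\left(\frac{4}{17} - \frac{15}{81}\right) + 6\right) = 12 \left(\left(\frac{4}{17} - \frac{5}{27}\right) + 6\right) = 12 \left(\frac{23}{459} + 6\right) = 12 \cdot \frac{2777}{459} = \frac{11108}{153}$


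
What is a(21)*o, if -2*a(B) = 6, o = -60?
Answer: 180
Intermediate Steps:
a(B) = -3 (a(B) = -½*6 = -3)
a(21)*o = -3*(-60) = 180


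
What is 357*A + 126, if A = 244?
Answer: 87234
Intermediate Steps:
357*A + 126 = 357*244 + 126 = 87108 + 126 = 87234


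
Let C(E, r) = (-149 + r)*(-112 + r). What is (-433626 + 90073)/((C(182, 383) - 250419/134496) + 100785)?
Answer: -15402168096/7361286095 ≈ -2.0923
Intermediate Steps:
(-433626 + 90073)/((C(182, 383) - 250419/134496) + 100785) = (-433626 + 90073)/(((16688 + 383**2 - 261*383) - 250419/134496) + 100785) = -343553/(((16688 + 146689 - 99963) - 250419*1/134496) + 100785) = -343553/((63414 - 83473/44832) + 100785) = -343553/(2842892975/44832 + 100785) = -343553/7361286095/44832 = -343553*44832/7361286095 = -15402168096/7361286095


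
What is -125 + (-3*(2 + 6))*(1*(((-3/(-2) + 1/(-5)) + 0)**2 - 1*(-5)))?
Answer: -7139/25 ≈ -285.56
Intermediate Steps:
-125 + (-3*(2 + 6))*(1*(((-3/(-2) + 1/(-5)) + 0)**2 - 1*(-5))) = -125 + (-3*8)*(1*(((-3*(-1/2) + 1*(-1/5)) + 0)**2 + 5)) = -125 - 24*(((3/2 - 1/5) + 0)**2 + 5) = -125 - 24*((13/10 + 0)**2 + 5) = -125 - 24*((13/10)**2 + 5) = -125 - 24*(169/100 + 5) = -125 - 24*669/100 = -125 - 4014/25 = -7139/25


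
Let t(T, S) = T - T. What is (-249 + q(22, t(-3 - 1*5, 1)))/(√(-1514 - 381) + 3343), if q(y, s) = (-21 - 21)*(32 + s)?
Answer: -1775133/3725848 + 531*I*√1895/3725848 ≈ -0.47644 + 0.006204*I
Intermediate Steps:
t(T, S) = 0
q(y, s) = -1344 - 42*s (q(y, s) = -42*(32 + s) = -1344 - 42*s)
(-249 + q(22, t(-3 - 1*5, 1)))/(√(-1514 - 381) + 3343) = (-249 + (-1344 - 42*0))/(√(-1514 - 381) + 3343) = (-249 + (-1344 + 0))/(√(-1895) + 3343) = (-249 - 1344)/(I*√1895 + 3343) = -1593/(3343 + I*√1895)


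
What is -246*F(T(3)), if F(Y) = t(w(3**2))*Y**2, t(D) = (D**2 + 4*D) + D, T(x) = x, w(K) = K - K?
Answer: 0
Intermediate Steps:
w(K) = 0
t(D) = D**2 + 5*D
F(Y) = 0 (F(Y) = (0*(5 + 0))*Y**2 = (0*5)*Y**2 = 0*Y**2 = 0)
-246*F(T(3)) = -246*0 = 0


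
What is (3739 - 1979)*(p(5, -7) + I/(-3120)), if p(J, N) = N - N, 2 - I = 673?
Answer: 14762/39 ≈ 378.51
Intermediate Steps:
I = -671 (I = 2 - 1*673 = 2 - 673 = -671)
p(J, N) = 0
(3739 - 1979)*(p(5, -7) + I/(-3120)) = (3739 - 1979)*(0 - 671/(-3120)) = 1760*(0 - 671*(-1/3120)) = 1760*(0 + 671/3120) = 1760*(671/3120) = 14762/39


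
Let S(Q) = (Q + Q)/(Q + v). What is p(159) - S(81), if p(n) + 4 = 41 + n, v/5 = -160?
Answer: 141086/719 ≈ 196.23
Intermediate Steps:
v = -800 (v = 5*(-160) = -800)
p(n) = 37 + n (p(n) = -4 + (41 + n) = 37 + n)
S(Q) = 2*Q/(-800 + Q) (S(Q) = (Q + Q)/(Q - 800) = (2*Q)/(-800 + Q) = 2*Q/(-800 + Q))
p(159) - S(81) = (37 + 159) - 2*81/(-800 + 81) = 196 - 2*81/(-719) = 196 - 2*81*(-1)/719 = 196 - 1*(-162/719) = 196 + 162/719 = 141086/719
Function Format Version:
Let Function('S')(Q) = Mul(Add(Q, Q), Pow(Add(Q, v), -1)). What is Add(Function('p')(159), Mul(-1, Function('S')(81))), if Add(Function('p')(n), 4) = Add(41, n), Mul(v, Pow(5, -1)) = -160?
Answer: Rational(141086, 719) ≈ 196.23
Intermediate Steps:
v = -800 (v = Mul(5, -160) = -800)
Function('p')(n) = Add(37, n) (Function('p')(n) = Add(-4, Add(41, n)) = Add(37, n))
Function('S')(Q) = Mul(2, Q, Pow(Add(-800, Q), -1)) (Function('S')(Q) = Mul(Add(Q, Q), Pow(Add(Q, -800), -1)) = Mul(Mul(2, Q), Pow(Add(-800, Q), -1)) = Mul(2, Q, Pow(Add(-800, Q), -1)))
Add(Function('p')(159), Mul(-1, Function('S')(81))) = Add(Add(37, 159), Mul(-1, Mul(2, 81, Pow(Add(-800, 81), -1)))) = Add(196, Mul(-1, Mul(2, 81, Pow(-719, -1)))) = Add(196, Mul(-1, Mul(2, 81, Rational(-1, 719)))) = Add(196, Mul(-1, Rational(-162, 719))) = Add(196, Rational(162, 719)) = Rational(141086, 719)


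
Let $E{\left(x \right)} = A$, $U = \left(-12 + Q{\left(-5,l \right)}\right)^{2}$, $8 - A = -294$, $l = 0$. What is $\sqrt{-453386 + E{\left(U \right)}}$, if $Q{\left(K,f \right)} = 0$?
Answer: $2 i \sqrt{113271} \approx 673.12 i$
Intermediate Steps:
$A = 302$ ($A = 8 - -294 = 8 + 294 = 302$)
$U = 144$ ($U = \left(-12 + 0\right)^{2} = \left(-12\right)^{2} = 144$)
$E{\left(x \right)} = 302$
$\sqrt{-453386 + E{\left(U \right)}} = \sqrt{-453386 + 302} = \sqrt{-453084} = 2 i \sqrt{113271}$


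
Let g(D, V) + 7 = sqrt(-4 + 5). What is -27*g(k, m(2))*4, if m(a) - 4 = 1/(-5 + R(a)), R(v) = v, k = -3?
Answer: 648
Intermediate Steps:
m(a) = 4 + 1/(-5 + a)
g(D, V) = -6 (g(D, V) = -7 + sqrt(-4 + 5) = -7 + sqrt(1) = -7 + 1 = -6)
-27*g(k, m(2))*4 = -27*(-6)*4 = 162*4 = 648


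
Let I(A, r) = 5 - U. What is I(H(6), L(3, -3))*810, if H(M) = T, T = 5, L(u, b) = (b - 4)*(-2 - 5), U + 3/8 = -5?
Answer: 33615/4 ≈ 8403.8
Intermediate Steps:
U = -43/8 (U = -3/8 - 5 = -43/8 ≈ -5.3750)
L(u, b) = 28 - 7*b (L(u, b) = (-4 + b)*(-7) = 28 - 7*b)
H(M) = 5
I(A, r) = 83/8 (I(A, r) = 5 - 1*(-43/8) = 5 + 43/8 = 83/8)
I(H(6), L(3, -3))*810 = (83/8)*810 = 33615/4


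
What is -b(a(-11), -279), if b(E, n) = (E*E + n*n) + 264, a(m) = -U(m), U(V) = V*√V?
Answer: -76774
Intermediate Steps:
U(V) = V^(3/2)
a(m) = -m^(3/2)
b(E, n) = 264 + E² + n² (b(E, n) = (E² + n²) + 264 = 264 + E² + n²)
-b(a(-11), -279) = -(264 + (-(-11)^(3/2))² + (-279)²) = -(264 + (-(-11)*I*√11)² + 77841) = -(264 + (11*I*√11)² + 77841) = -(264 - 1331 + 77841) = -1*76774 = -76774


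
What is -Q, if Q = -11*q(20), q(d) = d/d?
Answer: 11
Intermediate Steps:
q(d) = 1
Q = -11 (Q = -11*1 = -11)
-Q = -1*(-11) = 11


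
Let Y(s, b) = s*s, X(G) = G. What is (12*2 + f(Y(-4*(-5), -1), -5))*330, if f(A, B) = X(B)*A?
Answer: -652080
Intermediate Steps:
Y(s, b) = s²
f(A, B) = A*B (f(A, B) = B*A = A*B)
(12*2 + f(Y(-4*(-5), -1), -5))*330 = (12*2 + (-4*(-5))²*(-5))*330 = (24 + 20²*(-5))*330 = (24 + 400*(-5))*330 = (24 - 2000)*330 = -1976*330 = -652080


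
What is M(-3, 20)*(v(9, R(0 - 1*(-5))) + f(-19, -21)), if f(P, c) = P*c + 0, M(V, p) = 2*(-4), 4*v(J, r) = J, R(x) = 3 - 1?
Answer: -3210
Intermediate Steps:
R(x) = 2
v(J, r) = J/4
M(V, p) = -8
f(P, c) = P*c
M(-3, 20)*(v(9, R(0 - 1*(-5))) + f(-19, -21)) = -8*((¼)*9 - 19*(-21)) = -8*(9/4 + 399) = -8*1605/4 = -3210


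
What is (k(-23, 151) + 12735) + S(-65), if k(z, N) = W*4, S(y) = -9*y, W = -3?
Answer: 13308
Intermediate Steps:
k(z, N) = -12 (k(z, N) = -3*4 = -12)
(k(-23, 151) + 12735) + S(-65) = (-12 + 12735) - 9*(-65) = 12723 + 585 = 13308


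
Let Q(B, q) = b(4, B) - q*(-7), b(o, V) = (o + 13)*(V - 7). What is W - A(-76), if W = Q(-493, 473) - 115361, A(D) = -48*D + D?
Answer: -124122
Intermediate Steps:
b(o, V) = (-7 + V)*(13 + o) (b(o, V) = (13 + o)*(-7 + V) = (-7 + V)*(13 + o))
Q(B, q) = -119 + 7*q + 17*B (Q(B, q) = (-91 - 7*4 + 13*B + B*4) - q*(-7) = (-91 - 28 + 13*B + 4*B) - (-7)*q = (-119 + 17*B) + 7*q = -119 + 7*q + 17*B)
A(D) = -47*D
W = -120550 (W = (-119 + 7*473 + 17*(-493)) - 115361 = (-119 + 3311 - 8381) - 115361 = -5189 - 115361 = -120550)
W - A(-76) = -120550 - (-47)*(-76) = -120550 - 1*3572 = -120550 - 3572 = -124122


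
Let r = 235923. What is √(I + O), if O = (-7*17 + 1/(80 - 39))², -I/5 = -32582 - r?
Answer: √2280579409/41 ≈ 1164.8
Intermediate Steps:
I = 1342525 (I = -5*(-32582 - 1*235923) = -5*(-32582 - 235923) = -5*(-268505) = 1342525)
O = 23794884/1681 (O = (-119 + 1/41)² = (-4878/41)² = 23794884/1681 ≈ 14155.)
√(I + O) = √(1342525 + 23794884/1681) = √(2280579409/1681) = √2280579409/41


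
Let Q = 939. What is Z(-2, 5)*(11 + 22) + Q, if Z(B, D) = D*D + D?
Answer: 1929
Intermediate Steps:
Z(B, D) = D + D² (Z(B, D) = D² + D = D + D²)
Z(-2, 5)*(11 + 22) + Q = (5*(1 + 5))*(11 + 22) + 939 = (5*6)*33 + 939 = 30*33 + 939 = 990 + 939 = 1929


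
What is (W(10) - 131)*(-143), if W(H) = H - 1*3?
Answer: 17732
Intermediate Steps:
W(H) = -3 + H (W(H) = H - 3 = -3 + H)
(W(10) - 131)*(-143) = ((-3 + 10) - 131)*(-143) = (7 - 131)*(-143) = -124*(-143) = 17732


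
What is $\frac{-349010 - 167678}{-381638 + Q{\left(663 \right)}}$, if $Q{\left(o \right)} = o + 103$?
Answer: $\frac{64586}{47609} \approx 1.3566$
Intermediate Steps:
$Q{\left(o \right)} = 103 + o$
$\frac{-349010 - 167678}{-381638 + Q{\left(663 \right)}} = \frac{-349010 - 167678}{-381638 + \left(103 + 663\right)} = - \frac{516688}{-381638 + 766} = - \frac{516688}{-380872} = \left(-516688\right) \left(- \frac{1}{380872}\right) = \frac{64586}{47609}$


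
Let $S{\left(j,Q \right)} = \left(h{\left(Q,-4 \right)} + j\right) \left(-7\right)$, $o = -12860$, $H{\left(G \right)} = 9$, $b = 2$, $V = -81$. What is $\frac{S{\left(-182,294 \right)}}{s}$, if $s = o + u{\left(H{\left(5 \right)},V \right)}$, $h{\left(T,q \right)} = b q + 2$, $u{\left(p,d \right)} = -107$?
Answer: $- \frac{1316}{12967} \approx -0.10149$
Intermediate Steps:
$h{\left(T,q \right)} = 2 + 2 q$ ($h{\left(T,q \right)} = 2 q + 2 = 2 + 2 q$)
$S{\left(j,Q \right)} = 42 - 7 j$ ($S{\left(j,Q \right)} = \left(\left(2 + 2 \left(-4\right)\right) + j\right) \left(-7\right) = \left(\left(2 - 8\right) + j\right) \left(-7\right) = \left(-6 + j\right) \left(-7\right) = 42 - 7 j$)
$s = -12967$ ($s = -12860 - 107 = -12967$)
$\frac{S{\left(-182,294 \right)}}{s} = \frac{42 - -1274}{-12967} = \left(42 + 1274\right) \left(- \frac{1}{12967}\right) = 1316 \left(- \frac{1}{12967}\right) = - \frac{1316}{12967}$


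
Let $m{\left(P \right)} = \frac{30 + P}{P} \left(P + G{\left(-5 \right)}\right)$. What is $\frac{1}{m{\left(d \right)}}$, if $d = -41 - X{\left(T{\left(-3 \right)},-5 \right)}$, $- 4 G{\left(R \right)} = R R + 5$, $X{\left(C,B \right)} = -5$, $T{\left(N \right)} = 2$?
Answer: $- \frac{4}{29} \approx -0.13793$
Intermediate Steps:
$G{\left(R \right)} = - \frac{5}{4} - \frac{R^{2}}{4}$ ($G{\left(R \right)} = - \frac{R R + 5}{4} = - \frac{R^{2} + 5}{4} = - \frac{5 + R^{2}}{4} = - \frac{5}{4} - \frac{R^{2}}{4}$)
$d = -36$ ($d = -41 - -5 = -41 + 5 = -36$)
$m{\left(P \right)} = \frac{\left(30 + P\right) \left(- \frac{15}{2} + P\right)}{P}$ ($m{\left(P \right)} = \frac{30 + P}{P} \left(P - \left(\frac{5}{4} + \frac{\left(-5\right)^{2}}{4}\right)\right) = \frac{30 + P}{P} \left(P - \frac{15}{2}\right) = \frac{30 + P}{P} \left(- \frac{15}{2} + P\right) = \frac{\left(30 + P\right) \left(- \frac{15}{2} + P\right)}{P}$)
$\frac{1}{m{\left(d \right)}} = \frac{1}{\frac{45}{2} - 36 - \frac{225}{-36}} = \frac{1}{\frac{45}{2} - 36 - - \frac{25}{4}} = \frac{1}{\frac{45}{2} - 36 + \frac{25}{4}} = \frac{1}{- \frac{29}{4}} = - \frac{4}{29}$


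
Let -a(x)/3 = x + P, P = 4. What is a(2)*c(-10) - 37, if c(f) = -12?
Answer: 179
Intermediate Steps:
a(x) = -12 - 3*x (a(x) = -3*(x + 4) = -3*(4 + x) = -12 - 3*x)
a(2)*c(-10) - 37 = (-12 - 3*2)*(-12) - 37 = (-12 - 6)*(-12) - 37 = -18*(-12) - 37 = 216 - 37 = 179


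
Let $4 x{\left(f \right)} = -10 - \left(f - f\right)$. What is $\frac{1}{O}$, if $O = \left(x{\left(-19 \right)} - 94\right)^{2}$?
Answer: $\frac{4}{37249} \approx 0.00010739$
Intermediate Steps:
$x{\left(f \right)} = - \frac{5}{2}$ ($x{\left(f \right)} = \frac{-10 - \left(f - f\right)}{4} = \frac{-10 - 0}{4} = \frac{-10 + 0}{4} = \frac{1}{4} \left(-10\right) = - \frac{5}{2}$)
$O = \frac{37249}{4}$ ($O = \left(- \frac{5}{2} - 94\right)^{2} = \left(- \frac{193}{2}\right)^{2} = \frac{37249}{4} \approx 9312.3$)
$\frac{1}{O} = \frac{1}{\frac{37249}{4}} = \frac{4}{37249}$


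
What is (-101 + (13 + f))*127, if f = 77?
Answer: -1397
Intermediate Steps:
(-101 + (13 + f))*127 = (-101 + (13 + 77))*127 = (-101 + 90)*127 = -11*127 = -1397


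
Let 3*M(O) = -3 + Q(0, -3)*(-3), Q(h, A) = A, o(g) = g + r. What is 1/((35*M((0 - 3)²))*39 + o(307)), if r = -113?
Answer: 1/2924 ≈ 0.00034200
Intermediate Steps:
o(g) = -113 + g (o(g) = g - 113 = -113 + g)
M(O) = 2 (M(O) = (-3 - 3*(-3))/3 = (-3 + 9)/3 = (⅓)*6 = 2)
1/((35*M((0 - 3)²))*39 + o(307)) = 1/((35*2)*39 + (-113 + 307)) = 1/(70*39 + 194) = 1/(2730 + 194) = 1/2924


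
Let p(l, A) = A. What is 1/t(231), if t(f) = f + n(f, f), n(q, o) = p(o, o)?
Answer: 1/462 ≈ 0.0021645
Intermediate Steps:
n(q, o) = o
t(f) = 2*f (t(f) = f + f = 2*f)
1/t(231) = 1/(2*231) = 1/462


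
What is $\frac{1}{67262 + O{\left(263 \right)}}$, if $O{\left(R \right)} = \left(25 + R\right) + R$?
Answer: $\frac{1}{67813} \approx 1.4746 \cdot 10^{-5}$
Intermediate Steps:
$O{\left(R \right)} = 25 + 2 R$
$\frac{1}{67262 + O{\left(263 \right)}} = \frac{1}{67262 + \left(25 + 2 \cdot 263\right)} = \frac{1}{67262 + \left(25 + 526\right)} = \frac{1}{67262 + 551} = \frac{1}{67813}$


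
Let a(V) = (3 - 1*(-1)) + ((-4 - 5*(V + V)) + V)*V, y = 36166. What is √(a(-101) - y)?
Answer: I*√127567 ≈ 357.17*I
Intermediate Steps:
a(V) = 4 + V*(-4 - 9*V) (a(V) = (3 + 1) + ((-4 - 10*V) + V)*V = 4 + ((-4 - 10*V) + V)*V = 4 + (-4 - 9*V)*V = 4 + V*(-4 - 9*V))
√(a(-101) - y) = √((4 - 9*(-101)² - 4*(-101)) - 1*36166) = √((4 - 9*10201 + 404) - 36166) = √((4 - 91809 + 404) - 36166) = √(-91401 - 36166) = √(-127567) = I*√127567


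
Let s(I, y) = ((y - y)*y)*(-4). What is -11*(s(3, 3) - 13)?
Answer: 143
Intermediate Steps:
s(I, y) = 0 (s(I, y) = (0*y)*(-4) = 0*(-4) = 0)
-11*(s(3, 3) - 13) = -11*(0 - 13) = -11*(-13) = 143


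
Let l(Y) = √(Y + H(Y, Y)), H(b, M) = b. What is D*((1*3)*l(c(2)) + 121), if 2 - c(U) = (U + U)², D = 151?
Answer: 18271 + 906*I*√7 ≈ 18271.0 + 2397.1*I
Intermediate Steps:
c(U) = 2 - 4*U² (c(U) = 2 - (U + U)² = 2 - (2*U)² = 2 - 4*U²)
l(Y) = √2*√Y (l(Y) = √(Y + Y) = √(2*Y) = √2*√Y)
D*((1*3)*l(c(2)) + 121) = 151*((1*3)*(√2*√(2 - 4*2²)) + 121) = 151*(3*(√2*√(2 - 4*4)) + 121) = 151*(3*(√2*√(2 - 16)) + 121) = 151*(3*(√2*√(-14)) + 121) = 151*(3*(√2*(I*√14)) + 121) = 151*(3*(2*I*√7) + 121) = 151*(6*I*√7 + 121) = 151*(121 + 6*I*√7) = 18271 + 906*I*√7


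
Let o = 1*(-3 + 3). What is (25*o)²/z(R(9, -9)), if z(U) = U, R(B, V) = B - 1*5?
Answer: 0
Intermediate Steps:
R(B, V) = -5 + B (R(B, V) = B - 5 = -5 + B)
o = 0 (o = 1*0 = 0)
(25*o)²/z(R(9, -9)) = (25*0)²/(-5 + 9) = 0²/4 = 0*(¼) = 0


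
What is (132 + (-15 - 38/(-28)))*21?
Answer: 4971/2 ≈ 2485.5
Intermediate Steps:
(132 + (-15 - 38/(-28)))*21 = (132 + (-15 - 38*(-1)/28))*21 = (132 + (-15 - 1*(-19/14)))*21 = (132 + (-15 + 19/14))*21 = (132 - 191/14)*21 = (1657/14)*21 = 4971/2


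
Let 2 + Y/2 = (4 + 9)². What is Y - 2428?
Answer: -2094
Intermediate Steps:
Y = 334 (Y = -4 + 2*(4 + 9)² = -4 + 2*13² = -4 + 2*169 = -4 + 338 = 334)
Y - 2428 = 334 - 2428 = -2094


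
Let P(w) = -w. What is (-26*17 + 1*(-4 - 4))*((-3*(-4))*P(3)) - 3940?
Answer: 12260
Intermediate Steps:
(-26*17 + 1*(-4 - 4))*((-3*(-4))*P(3)) - 3940 = (-26*17 + 1*(-4 - 4))*((-3*(-4))*(-1*3)) - 3940 = (-442 + 1*(-8))*(12*(-3)) - 3940 = (-442 - 8)*(-36) - 3940 = -450*(-36) - 3940 = 16200 - 3940 = 12260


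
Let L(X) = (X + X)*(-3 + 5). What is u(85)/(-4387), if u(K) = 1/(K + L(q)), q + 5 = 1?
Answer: -1/302703 ≈ -3.3036e-6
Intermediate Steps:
q = -4 (q = -5 + 1 = -4)
L(X) = 4*X (L(X) = (2*X)*2 = 4*X)
u(K) = 1/(-16 + K) (u(K) = 1/(K + 4*(-4)) = 1/(K - 16) = 1/(-16 + K))
u(85)/(-4387) = 1/((-16 + 85)*(-4387)) = -1/4387/69 = (1/69)*(-1/4387) = -1/302703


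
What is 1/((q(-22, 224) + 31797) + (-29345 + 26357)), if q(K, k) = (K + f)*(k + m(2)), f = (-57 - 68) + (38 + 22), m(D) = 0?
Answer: 1/9321 ≈ 0.00010728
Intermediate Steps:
f = -65 (f = -125 + 60 = -65)
q(K, k) = k*(-65 + K) (q(K, k) = (K - 65)*(k + 0) = (-65 + K)*k = k*(-65 + K))
1/((q(-22, 224) + 31797) + (-29345 + 26357)) = 1/((224*(-65 - 22) + 31797) + (-29345 + 26357)) = 1/((224*(-87) + 31797) - 2988) = 1/((-19488 + 31797) - 2988) = 1/(12309 - 2988) = 1/9321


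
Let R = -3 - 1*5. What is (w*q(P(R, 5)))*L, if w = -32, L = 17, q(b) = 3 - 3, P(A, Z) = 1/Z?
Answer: 0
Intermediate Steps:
R = -8 (R = -3 - 5 = -8)
P(A, Z) = 1/Z
q(b) = 0
(w*q(P(R, 5)))*L = -32*0*17 = 0*17 = 0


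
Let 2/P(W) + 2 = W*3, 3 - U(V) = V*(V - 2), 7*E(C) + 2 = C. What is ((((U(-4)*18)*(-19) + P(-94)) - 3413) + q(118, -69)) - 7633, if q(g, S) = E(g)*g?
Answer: -1897127/994 ≈ -1908.6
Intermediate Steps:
E(C) = -2/7 + C/7
q(g, S) = g*(-2/7 + g/7) (q(g, S) = (-2/7 + g/7)*g = g*(-2/7 + g/7))
U(V) = 3 - V*(-2 + V) (U(V) = 3 - V*(V - 2) = 3 - V*(-2 + V))
P(W) = 2/(-2 + 3*W) (P(W) = 2/(-2 + W*3) = 2/(-2 + 3*W))
((((U(-4)*18)*(-19) + P(-94)) - 3413) + q(118, -69)) - 7633 = (((((3 - 1*(-4)**2 + 2*(-4))*18)*(-19) + 2/(-2 + 3*(-94))) - 3413) + (1/7)*118*(-2 + 118)) - 7633 = (((((3 - 1*16 - 8)*18)*(-19) + 2/(-2 - 282)) - 3413) + (1/7)*118*116) - 7633 = (((((3 - 16 - 8)*18)*(-19) + 2/(-284)) - 3413) + 13688/7) - 7633 = (((-21*18*(-19) + 2*(-1/284)) - 3413) + 13688/7) - 7633 = (((-378*(-19) - 1/142) - 3413) + 13688/7) - 7633 = (((7182 - 1/142) - 3413) + 13688/7) - 7633 = ((1019843/142 - 3413) + 13688/7) - 7633 = (535197/142 + 13688/7) - 7633 = 5690075/994 - 7633 = -1897127/994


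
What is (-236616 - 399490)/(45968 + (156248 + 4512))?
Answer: -318053/103364 ≈ -3.0770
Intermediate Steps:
(-236616 - 399490)/(45968 + (156248 + 4512)) = -636106/(45968 + 160760) = -636106/206728 = -636106*1/206728 = -318053/103364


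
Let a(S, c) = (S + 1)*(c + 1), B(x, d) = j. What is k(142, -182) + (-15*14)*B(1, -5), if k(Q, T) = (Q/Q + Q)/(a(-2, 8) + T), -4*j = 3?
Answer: 59879/382 ≈ 156.75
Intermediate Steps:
j = -¾ (j = -¼*3 = -¾ ≈ -0.75000)
B(x, d) = -¾
a(S, c) = (1 + S)*(1 + c)
k(Q, T) = (1 + Q)/(-9 + T) (k(Q, T) = (Q/Q + Q)/((1 - 2 + 8 - 2*8) + T) = (1 + Q)/((1 - 2 + 8 - 16) + T) = (1 + Q)/(-9 + T))
k(142, -182) + (-15*14)*B(1, -5) = (1 + 142)/(-9 - 182) - 15*14*(-¾) = 143/(-191) - 210*(-¾) = -1/191*143 + 315/2 = -143/191 + 315/2 = 59879/382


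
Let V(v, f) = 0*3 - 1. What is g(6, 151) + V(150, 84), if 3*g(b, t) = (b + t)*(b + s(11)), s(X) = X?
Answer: 2666/3 ≈ 888.67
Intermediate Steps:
V(v, f) = -1 (V(v, f) = 0 - 1 = -1)
g(b, t) = (11 + b)*(b + t)/3 (g(b, t) = ((b + t)*(b + 11))/3 = ((b + t)*(11 + b))/3 = ((11 + b)*(b + t))/3 = (11 + b)*(b + t)/3)
g(6, 151) + V(150, 84) = ((1/3)*6**2 + (11/3)*6 + (11/3)*151 + (1/3)*6*151) - 1 = ((1/3)*36 + 22 + 1661/3 + 302) - 1 = (12 + 22 + 1661/3 + 302) - 1 = 2669/3 - 1 = 2666/3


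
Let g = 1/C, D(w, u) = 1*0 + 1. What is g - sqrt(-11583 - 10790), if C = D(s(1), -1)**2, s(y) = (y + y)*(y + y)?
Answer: 1 - I*sqrt(22373) ≈ 1.0 - 149.58*I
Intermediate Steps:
s(y) = 4*y**2 (s(y) = (2*y)*(2*y) = 4*y**2)
D(w, u) = 1 (D(w, u) = 0 + 1 = 1)
C = 1 (C = 1**2 = 1)
g = 1 (g = 1/1 = 1)
g - sqrt(-11583 - 10790) = 1 - sqrt(-11583 - 10790) = 1 - sqrt(-22373) = 1 - I*sqrt(22373)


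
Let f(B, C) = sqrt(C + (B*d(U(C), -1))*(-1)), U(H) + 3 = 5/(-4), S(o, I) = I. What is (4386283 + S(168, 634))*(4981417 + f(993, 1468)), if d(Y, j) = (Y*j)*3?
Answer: 21853062921389 + 4386917*I*sqrt(44771)/2 ≈ 2.1853e+13 + 4.6412e+8*I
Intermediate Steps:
U(H) = -17/4 (U(H) = -3 + 5/(-4) = -3 + 5*(-1/4) = -3 - 5/4 = -17/4)
d(Y, j) = 3*Y*j
f(B, C) = sqrt(C - 51*B/4) (f(B, C) = sqrt(C + (B*(3*(-17/4)*(-1)))*(-1)) = sqrt(C + (B*(51/4))*(-1)) = sqrt(C + (51*B/4)*(-1)) = sqrt(C - 51*B/4))
(4386283 + S(168, 634))*(4981417 + f(993, 1468)) = (4386283 + 634)*(4981417 + sqrt(-51*993 + 4*1468)/2) = 4386917*(4981417 + sqrt(-50643 + 5872)/2) = 4386917*(4981417 + sqrt(-44771)/2) = 4386917*(4981417 + (I*sqrt(44771))/2) = 4386917*(4981417 + I*sqrt(44771)/2) = 21853062921389 + 4386917*I*sqrt(44771)/2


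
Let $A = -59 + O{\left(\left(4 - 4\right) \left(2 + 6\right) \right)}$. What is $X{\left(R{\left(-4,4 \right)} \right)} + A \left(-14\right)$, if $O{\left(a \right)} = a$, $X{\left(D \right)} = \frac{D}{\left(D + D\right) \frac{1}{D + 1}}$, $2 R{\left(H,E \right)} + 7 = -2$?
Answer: $\frac{3297}{4} \approx 824.25$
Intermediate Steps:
$R{\left(H,E \right)} = - \frac{9}{2}$ ($R{\left(H,E \right)} = - \frac{7}{2} + \frac{1}{2} \left(-2\right) = - \frac{7}{2} - 1 = - \frac{9}{2}$)
$X{\left(D \right)} = \frac{1}{2} + \frac{D}{2}$ ($X{\left(D \right)} = \frac{D}{2 D \frac{1}{1 + D}} = D \frac{1 + D}{2 D} = \frac{1}{2} + \frac{D}{2}$)
$A = -59$ ($A = -59 + \left(4 - 4\right) \left(2 + 6\right) = -59 + 0 \cdot 8 = -59 + 0 = -59$)
$X{\left(R{\left(-4,4 \right)} \right)} + A \left(-14\right) = \left(\frac{1}{2} + \frac{1}{2} \left(- \frac{9}{2}\right)\right) - -826 = \left(\frac{1}{2} - \frac{9}{4}\right) + 826 = - \frac{7}{4} + 826 = \frac{3297}{4}$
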